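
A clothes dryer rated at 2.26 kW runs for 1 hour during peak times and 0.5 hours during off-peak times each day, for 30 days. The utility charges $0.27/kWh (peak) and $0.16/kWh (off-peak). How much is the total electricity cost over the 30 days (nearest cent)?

$23.73

Peak energy = 2.26 kW × 1 h × 30 = 67.8 kWh
Off-peak energy = 2.26 kW × 0.5 h × 30 = 33.9 kWh
Cost = 67.8 × $0.27 + 33.9 × $0.16 = $18.306 + $5.424 = $23.73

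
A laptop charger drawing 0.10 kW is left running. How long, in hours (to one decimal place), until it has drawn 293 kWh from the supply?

Hours = 293 kWh ÷ 0.1 kW = 2930.0 h

2930.0 h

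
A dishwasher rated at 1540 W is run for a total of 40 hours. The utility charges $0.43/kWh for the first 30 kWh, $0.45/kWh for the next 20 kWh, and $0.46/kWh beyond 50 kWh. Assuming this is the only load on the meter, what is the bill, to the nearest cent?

Energy = 1.54 kW × 40 h = 61.6 kWh
Tier 1 (0–30 kWh): 30 × $0.43 = $12.9
Tier 2 (30–50 kWh): 20 × $0.45 = $9
Above 50 kWh: 11.6 × $0.46 = $5.336
Bill = $27.24

$27.24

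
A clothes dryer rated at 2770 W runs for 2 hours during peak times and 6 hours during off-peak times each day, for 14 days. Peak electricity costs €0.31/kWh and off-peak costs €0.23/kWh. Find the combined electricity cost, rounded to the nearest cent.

€77.56

Peak energy = 2.77 kW × 2 h × 14 = 77.56 kWh
Off-peak energy = 2.77 kW × 6 h × 14 = 232.68 kWh
Cost = 77.56 × €0.31 + 232.68 × €0.23 = €24.0436 + €53.5164 = €77.56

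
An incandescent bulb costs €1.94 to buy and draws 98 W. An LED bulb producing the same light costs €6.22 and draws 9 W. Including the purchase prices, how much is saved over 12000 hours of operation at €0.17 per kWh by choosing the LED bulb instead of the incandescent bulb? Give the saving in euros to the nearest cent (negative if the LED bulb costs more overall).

incandescent bulb: €1.94 + (98/1000) kW × 12000 h × €0.17 = €1.94 + €199.92 = €201.86
LED bulb: €6.22 + (9/1000) kW × 12000 h × €0.17 = €6.22 + €18.36 = €24.58
Saving = €201.86 − €24.58 = €177.28

€177.28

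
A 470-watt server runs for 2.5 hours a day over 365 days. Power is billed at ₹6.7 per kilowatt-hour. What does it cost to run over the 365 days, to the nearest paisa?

Runtime = 2.5 h/day × 365 days = 912.5 h
Energy = 0.47 kW × 912.5 h = 428.875 kWh
Cost = 428.875 kWh × ₹6.7/kWh = ₹2873.46

₹2873.46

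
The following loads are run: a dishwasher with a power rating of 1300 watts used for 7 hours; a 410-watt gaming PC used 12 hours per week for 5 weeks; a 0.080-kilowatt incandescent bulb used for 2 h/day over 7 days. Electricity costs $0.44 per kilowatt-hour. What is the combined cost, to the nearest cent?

$15.32

dishwasher: 1.3 kW × 7 h = 9.1 kWh
gaming PC: Runtime = 12 h/week × 5 weeks = 60 h
gaming PC: 0.41 kW × 60 h = 24.6 kWh
incandescent bulb: Runtime = 2 h/day × 7 days = 14 h
incandescent bulb: 0.08 kW × 14 h = 1.12 kWh
Total energy = 34.82 kWh
Cost = 34.82 × $0.44 = $15.32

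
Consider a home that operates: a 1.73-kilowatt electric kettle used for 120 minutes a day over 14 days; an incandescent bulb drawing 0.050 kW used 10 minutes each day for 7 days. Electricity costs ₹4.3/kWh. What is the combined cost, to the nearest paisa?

electric kettle: Runtime = 120 min × 14 = 1680 min = 28 h
electric kettle: 1.73 kW × 28 h = 48.44 kWh
incandescent bulb: Runtime = 10 min × 7 = 70 min = 1.166666… h
incandescent bulb: 0.05 kW × 1.166666… h = 0.058333… kWh
Total energy = 48.498333… kWh
Cost = 48.498333… × ₹4.3 = ₹208.54

₹208.54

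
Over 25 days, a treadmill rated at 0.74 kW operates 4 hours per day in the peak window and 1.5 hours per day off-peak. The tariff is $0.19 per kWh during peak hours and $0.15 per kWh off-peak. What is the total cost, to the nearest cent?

Peak energy = 0.74 kW × 4 h × 25 = 74 kWh
Off-peak energy = 0.74 kW × 1.5 h × 25 = 27.75 kWh
Cost = 74 × $0.19 + 27.75 × $0.15 = $14.06 + $4.1625 = $18.22

$18.22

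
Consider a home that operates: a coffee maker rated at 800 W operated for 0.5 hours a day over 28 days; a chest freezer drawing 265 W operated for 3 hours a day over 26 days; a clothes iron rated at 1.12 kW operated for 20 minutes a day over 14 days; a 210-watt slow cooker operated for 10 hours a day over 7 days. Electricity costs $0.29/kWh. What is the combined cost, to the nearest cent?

$15.02

coffee maker: Runtime = 0.5 h/day × 28 days = 14 h
coffee maker: 0.8 kW × 14 h = 11.2 kWh
chest freezer: Runtime = 3 h/day × 26 days = 78 h
chest freezer: 0.265 kW × 78 h = 20.67 kWh
clothes iron: Runtime = 20 min × 14 = 280 min = 4.666666… h
clothes iron: 1.12 kW × 4.666666… h = 5.226666… kWh
slow cooker: Runtime = 10 h/day × 7 days = 70 h
slow cooker: 0.21 kW × 70 h = 14.7 kWh
Total energy = 51.796666… kWh
Cost = 51.796666… × $0.29 = $15.02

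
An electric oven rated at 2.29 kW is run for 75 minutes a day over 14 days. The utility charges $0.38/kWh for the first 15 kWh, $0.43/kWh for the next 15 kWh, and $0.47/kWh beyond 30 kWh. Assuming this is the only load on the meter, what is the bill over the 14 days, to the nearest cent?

$16.89

Runtime = 75 min × 14 = 1050 min = 17.5 h
Energy = 2.29 kW × 17.5 h = 40.075 kWh
Tier 1 (0–15 kWh): 15 × $0.38 = $5.7
Tier 2 (15–30 kWh): 15 × $0.43 = $6.45
Above 30 kWh: 10.075 × $0.47 = $4.73525
Bill = $16.89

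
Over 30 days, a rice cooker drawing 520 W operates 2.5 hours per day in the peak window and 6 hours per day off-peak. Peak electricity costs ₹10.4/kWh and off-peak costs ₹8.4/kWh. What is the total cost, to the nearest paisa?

Peak energy = 0.52 kW × 2.5 h × 30 = 39 kWh
Off-peak energy = 0.52 kW × 6 h × 30 = 93.6 kWh
Cost = 39 × ₹10.4 + 93.6 × ₹8.4 = ₹405.6 + ₹786.24 = ₹1191.84

₹1191.84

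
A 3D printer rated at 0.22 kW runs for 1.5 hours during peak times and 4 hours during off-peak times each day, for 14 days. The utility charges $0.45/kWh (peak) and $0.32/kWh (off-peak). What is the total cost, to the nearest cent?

$6.02

Peak energy = 0.22 kW × 1.5 h × 14 = 4.62 kWh
Off-peak energy = 0.22 kW × 4 h × 14 = 12.32 kWh
Cost = 4.62 × $0.45 + 12.32 × $0.32 = $2.079 + $3.9424 = $6.02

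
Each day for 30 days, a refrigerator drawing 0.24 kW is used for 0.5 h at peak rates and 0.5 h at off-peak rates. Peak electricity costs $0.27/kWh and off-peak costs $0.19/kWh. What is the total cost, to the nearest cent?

$1.66

Peak energy = 0.24 kW × 0.5 h × 30 = 3.6 kWh
Off-peak energy = 0.24 kW × 0.5 h × 30 = 3.6 kWh
Cost = 3.6 × $0.27 + 3.6 × $0.19 = $0.972 + $0.684 = $1.66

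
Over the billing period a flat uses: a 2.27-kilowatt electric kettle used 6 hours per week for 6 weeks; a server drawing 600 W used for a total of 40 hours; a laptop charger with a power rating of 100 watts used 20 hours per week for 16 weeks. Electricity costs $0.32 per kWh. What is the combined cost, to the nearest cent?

$44.07

electric kettle: Runtime = 6 h/week × 6 weeks = 36 h
electric kettle: 2.27 kW × 36 h = 81.72 kWh
server: 0.6 kW × 40 h = 24 kWh
laptop charger: Runtime = 20 h/week × 16 weeks = 320 h
laptop charger: 0.1 kW × 320 h = 32 kWh
Total energy = 137.72 kWh
Cost = 137.72 × $0.32 = $44.07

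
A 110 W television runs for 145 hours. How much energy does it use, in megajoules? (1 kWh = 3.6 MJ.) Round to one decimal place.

Energy = 0.11 kW × 145 h = 15.95 kWh
= 15.95 × 3.6 MJ = 57.4 MJ

57.4 MJ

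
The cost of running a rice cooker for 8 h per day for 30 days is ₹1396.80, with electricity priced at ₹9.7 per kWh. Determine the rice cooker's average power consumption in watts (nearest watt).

600 W

Energy = ₹1396.80 ÷ ₹9.7/kWh = 144 kWh
Runtime = 8 h/day × 30 days = 240 h
Power = 144 kWh ÷ 240 h = 0.6 kW = 600 W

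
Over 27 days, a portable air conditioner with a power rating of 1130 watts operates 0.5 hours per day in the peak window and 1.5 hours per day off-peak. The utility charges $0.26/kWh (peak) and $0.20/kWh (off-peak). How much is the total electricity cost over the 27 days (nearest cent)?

Peak energy = 1.13 kW × 0.5 h × 27 = 15.255 kWh
Off-peak energy = 1.13 kW × 1.5 h × 27 = 45.765 kWh
Cost = 15.255 × $0.26 + 45.765 × $0.20 = $3.9663 + $9.153 = $13.12

$13.12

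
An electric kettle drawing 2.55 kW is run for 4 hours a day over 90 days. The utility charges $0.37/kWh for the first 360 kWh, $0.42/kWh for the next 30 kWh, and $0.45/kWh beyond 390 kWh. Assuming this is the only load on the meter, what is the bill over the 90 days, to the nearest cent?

Runtime = 4 h/day × 90 days = 360 h
Energy = 2.55 kW × 360 h = 918 kWh
Tier 1 (0–360 kWh): 360 × $0.37 = $133.2
Tier 2 (360–390 kWh): 30 × $0.42 = $12.6
Above 390 kWh: 528 × $0.45 = $237.6
Bill = $383.40

$383.40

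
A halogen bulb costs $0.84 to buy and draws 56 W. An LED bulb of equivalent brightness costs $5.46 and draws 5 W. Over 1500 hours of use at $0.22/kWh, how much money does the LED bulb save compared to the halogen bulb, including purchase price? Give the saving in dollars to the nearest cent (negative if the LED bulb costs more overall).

$12.21

halogen bulb: $0.84 + (56/1000) kW × 1500 h × $0.22 = $0.84 + $18.48 = $19.32
LED bulb: $5.46 + (5/1000) kW × 1500 h × $0.22 = $5.46 + $1.65 = $7.11
Saving = $19.32 − $7.11 = $12.21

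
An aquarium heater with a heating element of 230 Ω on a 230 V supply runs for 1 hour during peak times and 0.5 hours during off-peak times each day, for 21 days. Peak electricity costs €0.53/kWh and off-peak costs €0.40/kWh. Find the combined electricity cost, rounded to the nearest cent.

Power = V²/R = 230²/230 = 230 W = 0.23 kW
Peak energy = 0.23 kW × 1 h × 21 = 4.83 kWh
Off-peak energy = 0.23 kW × 0.5 h × 21 = 2.415 kWh
Cost = 4.83 × €0.53 + 2.415 × €0.40 = €2.5599 + €0.966 = €3.53

€3.53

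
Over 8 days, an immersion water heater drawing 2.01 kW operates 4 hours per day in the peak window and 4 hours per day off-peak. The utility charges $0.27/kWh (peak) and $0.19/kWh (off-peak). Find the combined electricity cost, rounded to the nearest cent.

$29.59

Peak energy = 2.01 kW × 4 h × 8 = 64.32 kWh
Off-peak energy = 2.01 kW × 4 h × 8 = 64.32 kWh
Cost = 64.32 × $0.27 + 64.32 × $0.19 = $17.3664 + $12.2208 = $29.59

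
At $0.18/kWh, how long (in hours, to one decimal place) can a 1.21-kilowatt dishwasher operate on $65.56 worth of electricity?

301.0 h

Energy available = $65.56 ÷ $0.18/kWh = 364.2222 kWh
Hours = 364.2222 kWh ÷ 1.21 kW = 301.0 h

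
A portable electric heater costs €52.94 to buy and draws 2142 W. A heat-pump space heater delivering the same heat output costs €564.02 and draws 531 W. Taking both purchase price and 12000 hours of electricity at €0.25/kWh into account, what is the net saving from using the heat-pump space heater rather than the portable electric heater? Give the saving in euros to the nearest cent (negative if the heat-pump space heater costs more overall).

portable electric heater: €52.94 + (2142/1000) kW × 12000 h × €0.25 = €52.94 + €6426 = €6478.94
heat-pump space heater: €564.02 + (531/1000) kW × 12000 h × €0.25 = €564.02 + €1593 = €2157.02
Saving = €6478.94 − €2157.02 = €4321.92

€4321.92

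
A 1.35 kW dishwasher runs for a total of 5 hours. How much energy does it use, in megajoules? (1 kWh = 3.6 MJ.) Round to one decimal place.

Energy = 1.35 kW × 5 h = 6.75 kWh
= 6.75 × 3.6 MJ = 24.3 MJ

24.3 MJ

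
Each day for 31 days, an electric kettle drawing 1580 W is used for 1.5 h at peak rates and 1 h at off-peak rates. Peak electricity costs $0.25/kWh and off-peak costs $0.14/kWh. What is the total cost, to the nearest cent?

Peak energy = 1.58 kW × 1.5 h × 31 = 73.47 kWh
Off-peak energy = 1.58 kW × 1 h × 31 = 48.98 kWh
Cost = 73.47 × $0.25 + 48.98 × $0.14 = $18.3675 + $6.8572 = $25.22

$25.22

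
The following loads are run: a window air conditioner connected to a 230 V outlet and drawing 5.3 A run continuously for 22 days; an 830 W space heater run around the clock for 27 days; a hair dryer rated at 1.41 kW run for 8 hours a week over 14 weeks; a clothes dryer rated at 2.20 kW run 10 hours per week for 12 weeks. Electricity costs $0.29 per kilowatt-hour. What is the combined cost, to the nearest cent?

window air conditioner: Power = 5.3 A × 230 V = 1219 W = 1.219 kW
window air conditioner: Runtime = 24 h × 22 = 528 h
window air conditioner: 1.219 kW × 528 h = 643.632 kWh
space heater: Runtime = 24 h × 27 = 648 h
space heater: 0.83 kW × 648 h = 537.84 kWh
hair dryer: Runtime = 8 h/week × 14 weeks = 112 h
hair dryer: 1.41 kW × 112 h = 157.92 kWh
clothes dryer: Runtime = 10 h/week × 12 weeks = 120 h
clothes dryer: 2.2 kW × 120 h = 264 kWh
Total energy = 1603.392 kWh
Cost = 1603.392 × $0.29 = $464.98

$464.98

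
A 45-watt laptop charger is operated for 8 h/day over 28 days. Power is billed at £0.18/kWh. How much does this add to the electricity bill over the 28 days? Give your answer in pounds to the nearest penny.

Runtime = 8 h/day × 28 days = 224 h
Energy = 0.045 kW × 224 h = 10.08 kWh
Cost = 10.08 kWh × £0.18/kWh = £1.81

£1.81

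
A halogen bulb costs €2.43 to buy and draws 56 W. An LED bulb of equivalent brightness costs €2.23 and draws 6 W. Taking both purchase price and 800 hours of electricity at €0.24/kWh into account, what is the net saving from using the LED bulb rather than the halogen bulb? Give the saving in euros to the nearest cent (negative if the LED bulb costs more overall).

halogen bulb: €2.43 + (56/1000) kW × 800 h × €0.24 = €2.43 + €10.752 = €13.182
LED bulb: €2.23 + (6/1000) kW × 800 h × €0.24 = €2.23 + €1.152 = €3.382
Saving = €13.182 − €3.382 = €9.8

€9.80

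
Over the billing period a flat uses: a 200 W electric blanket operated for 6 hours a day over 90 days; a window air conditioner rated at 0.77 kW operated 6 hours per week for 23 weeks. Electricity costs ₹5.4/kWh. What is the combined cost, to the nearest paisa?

₹1157.00

electric blanket: Runtime = 6 h/day × 90 days = 540 h
electric blanket: 0.2 kW × 540 h = 108 kWh
window air conditioner: Runtime = 6 h/week × 23 weeks = 138 h
window air conditioner: 0.77 kW × 138 h = 106.26 kWh
Total energy = 214.26 kWh
Cost = 214.26 × ₹5.4 = ₹1157.00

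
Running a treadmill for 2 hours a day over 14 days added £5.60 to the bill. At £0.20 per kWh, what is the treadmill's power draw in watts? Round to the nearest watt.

Energy = £5.60 ÷ £0.20/kWh = 28 kWh
Runtime = 2 h/day × 14 days = 28 h
Power = 28 kWh ÷ 28 h = 1 kW = 1000 W

1000 W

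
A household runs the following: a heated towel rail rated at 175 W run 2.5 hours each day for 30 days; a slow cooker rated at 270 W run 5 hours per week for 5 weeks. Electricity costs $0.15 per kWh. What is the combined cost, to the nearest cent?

heated towel rail: Runtime = 2.5 h/day × 30 days = 75 h
heated towel rail: 0.175 kW × 75 h = 13.125 kWh
slow cooker: Runtime = 5 h/week × 5 weeks = 25 h
slow cooker: 0.27 kW × 25 h = 6.75 kWh
Total energy = 19.875 kWh
Cost = 19.875 × $0.15 = $2.98

$2.98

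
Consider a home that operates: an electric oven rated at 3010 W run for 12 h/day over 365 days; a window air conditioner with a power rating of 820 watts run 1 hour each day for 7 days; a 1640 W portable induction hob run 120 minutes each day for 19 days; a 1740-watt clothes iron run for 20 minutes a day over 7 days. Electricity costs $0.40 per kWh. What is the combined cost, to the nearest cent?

$5302.37

electric oven: Runtime = 12 h/day × 365 days = 4380 h
electric oven: 3.01 kW × 4380 h = 13183.8 kWh
window air conditioner: Runtime = 1 h/day × 7 days = 7 h
window air conditioner: 0.82 kW × 7 h = 5.74 kWh
portable induction hob: Runtime = 120 min × 19 = 2280 min = 38 h
portable induction hob: 1.64 kW × 38 h = 62.32 kWh
clothes iron: Runtime = 20 min × 7 = 140 min = 2.333333… h
clothes iron: 1.74 kW × 2.333333… h = 4.06 kWh
Total energy = 13255.92 kWh
Cost = 13255.92 × $0.40 = $5302.37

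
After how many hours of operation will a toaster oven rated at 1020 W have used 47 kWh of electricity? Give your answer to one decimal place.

46.1 h

Hours = 47 kWh ÷ 1.02 kW = 46.1 h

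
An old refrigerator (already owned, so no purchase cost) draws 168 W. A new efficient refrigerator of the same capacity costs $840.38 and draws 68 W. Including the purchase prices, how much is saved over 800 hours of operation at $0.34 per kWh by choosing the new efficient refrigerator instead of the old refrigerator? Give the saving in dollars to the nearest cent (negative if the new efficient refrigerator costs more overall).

-$813.18

old refrigerator: $0.00 + (168/1000) kW × 800 h × $0.34 = $0.00 + $45.696 = $45.696
new efficient refrigerator: $840.38 + (68/1000) kW × 800 h × $0.34 = $840.38 + $18.496 = $858.876
Saving = $45.696 − $858.876 = −$813.18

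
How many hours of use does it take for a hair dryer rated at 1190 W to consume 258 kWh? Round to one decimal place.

Hours = 258 kWh ÷ 1.19 kW = 216.8 h

216.8 h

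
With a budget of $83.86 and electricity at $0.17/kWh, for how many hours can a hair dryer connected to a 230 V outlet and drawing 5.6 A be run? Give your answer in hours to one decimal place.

383.0 h

Power = 5.6 A × 230 V = 1288 W = 1.288 kW
Energy available = $83.86 ÷ $0.17/kWh = 493.2941 kWh
Hours = 493.2941 kWh ÷ 1.288 kW = 383.0 h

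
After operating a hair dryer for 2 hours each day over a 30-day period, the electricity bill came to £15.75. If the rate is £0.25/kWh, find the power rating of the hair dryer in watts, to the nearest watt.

1050 W

Energy = £15.75 ÷ £0.25/kWh = 63 kWh
Runtime = 2 h/day × 30 days = 60 h
Power = 63 kWh ÷ 60 h = 1.05 kW = 1050 W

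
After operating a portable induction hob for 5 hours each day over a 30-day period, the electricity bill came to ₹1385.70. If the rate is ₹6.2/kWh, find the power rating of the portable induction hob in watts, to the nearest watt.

Energy = ₹1385.70 ÷ ₹6.2/kWh = 223.5 kWh
Runtime = 5 h/day × 30 days = 150 h
Power = 223.5 kWh ÷ 150 h = 1.49 kW = 1490 W

1490 W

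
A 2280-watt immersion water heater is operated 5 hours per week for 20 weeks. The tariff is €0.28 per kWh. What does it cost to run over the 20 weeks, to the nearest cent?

€63.84

Runtime = 5 h/week × 20 weeks = 100 h
Energy = 2.28 kW × 100 h = 228 kWh
Cost = 228 kWh × €0.28/kWh = €63.84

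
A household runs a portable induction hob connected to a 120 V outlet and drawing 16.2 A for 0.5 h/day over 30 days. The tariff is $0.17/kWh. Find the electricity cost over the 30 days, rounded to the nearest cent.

$4.96

Power = 16.2 A × 120 V = 1944 W = 1.944 kW
Runtime = 0.5 h/day × 30 days = 15 h
Energy = 1.944 kW × 15 h = 29.16 kWh
Cost = 29.16 kWh × $0.17/kWh = $4.96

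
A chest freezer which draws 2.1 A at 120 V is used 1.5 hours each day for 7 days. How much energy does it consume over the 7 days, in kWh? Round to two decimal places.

Power = 2.1 A × 120 V = 252 W = 0.252 kW
Runtime = 1.5 h/day × 7 days = 10.5 h
Energy = 0.252 kW × 10.5 h = 2.646 kWh ≈ 2.65 kWh

2.65 kWh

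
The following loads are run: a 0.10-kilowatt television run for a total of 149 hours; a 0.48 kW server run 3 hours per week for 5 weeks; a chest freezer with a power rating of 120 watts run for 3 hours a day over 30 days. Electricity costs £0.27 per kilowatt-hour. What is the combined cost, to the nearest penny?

television: 0.1 kW × 149 h = 14.9 kWh
server: Runtime = 3 h/week × 5 weeks = 15 h
server: 0.48 kW × 15 h = 7.2 kWh
chest freezer: Runtime = 3 h/day × 30 days = 90 h
chest freezer: 0.12 kW × 90 h = 10.8 kWh
Total energy = 32.9 kWh
Cost = 32.9 × £0.27 = £8.88

£8.88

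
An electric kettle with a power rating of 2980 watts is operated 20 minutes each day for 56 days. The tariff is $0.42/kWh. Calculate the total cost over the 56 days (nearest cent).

Runtime = 20 min × 56 = 1120 min = 18.666666… h
Energy = 2.98 kW × 18.666666… h = 55.626666… kWh
Cost = 55.626666… kWh × $0.42/kWh = $23.36

$23.36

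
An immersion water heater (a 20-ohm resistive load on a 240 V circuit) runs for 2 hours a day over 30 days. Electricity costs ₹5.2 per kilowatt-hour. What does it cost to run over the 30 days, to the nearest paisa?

Power = V²/R = 240²/20 = 2880 W = 2.88 kW
Runtime = 2 h/day × 30 days = 60 h
Energy = 2.88 kW × 60 h = 172.8 kWh
Cost = 172.8 kWh × ₹5.2/kWh = ₹898.56

₹898.56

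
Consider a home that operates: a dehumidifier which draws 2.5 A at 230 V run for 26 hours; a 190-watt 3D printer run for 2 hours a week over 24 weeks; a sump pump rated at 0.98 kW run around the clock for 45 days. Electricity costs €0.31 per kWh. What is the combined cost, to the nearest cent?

€335.57

dehumidifier: Power = 2.5 A × 230 V = 575 W = 0.575 kW
dehumidifier: 0.575 kW × 26 h = 14.95 kWh
3D printer: Runtime = 2 h/week × 24 weeks = 48 h
3D printer: 0.19 kW × 48 h = 9.12 kWh
sump pump: Runtime = 24 h × 45 = 1080 h
sump pump: 0.98 kW × 1080 h = 1058.4 kWh
Total energy = 1082.47 kWh
Cost = 1082.47 × €0.31 = €335.57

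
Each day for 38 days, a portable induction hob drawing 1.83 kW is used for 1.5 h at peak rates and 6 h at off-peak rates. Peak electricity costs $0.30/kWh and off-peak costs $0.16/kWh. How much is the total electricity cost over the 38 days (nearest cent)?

Peak energy = 1.83 kW × 1.5 h × 38 = 104.31 kWh
Off-peak energy = 1.83 kW × 6 h × 38 = 417.24 kWh
Cost = 104.31 × $0.30 + 417.24 × $0.16 = $31.293 + $66.7584 = $98.05

$98.05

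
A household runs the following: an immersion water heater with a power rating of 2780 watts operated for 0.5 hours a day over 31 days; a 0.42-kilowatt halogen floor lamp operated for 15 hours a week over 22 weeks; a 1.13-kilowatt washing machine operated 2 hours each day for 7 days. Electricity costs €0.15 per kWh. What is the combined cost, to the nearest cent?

immersion water heater: Runtime = 0.5 h/day × 31 days = 15.5 h
immersion water heater: 2.78 kW × 15.5 h = 43.09 kWh
halogen floor lamp: Runtime = 15 h/week × 22 weeks = 330 h
halogen floor lamp: 0.42 kW × 330 h = 138.6 kWh
washing machine: Runtime = 2 h/day × 7 days = 14 h
washing machine: 1.13 kW × 14 h = 15.82 kWh
Total energy = 197.51 kWh
Cost = 197.51 × €0.15 = €29.63

€29.63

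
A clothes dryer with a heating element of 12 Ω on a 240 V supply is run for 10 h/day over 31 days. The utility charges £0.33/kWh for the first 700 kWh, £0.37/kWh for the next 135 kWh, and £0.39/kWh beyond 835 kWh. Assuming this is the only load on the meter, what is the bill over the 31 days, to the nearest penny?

£535.62

Power = V²/R = 240²/12 = 4800 W = 4.8 kW
Runtime = 10 h/day × 31 days = 310 h
Energy = 4.8 kW × 310 h = 1488 kWh
Tier 1 (0–700 kWh): 700 × £0.33 = £231
Tier 2 (700–835 kWh): 135 × £0.37 = £49.95
Above 835 kWh: 653 × £0.39 = £254.67
Bill = £535.62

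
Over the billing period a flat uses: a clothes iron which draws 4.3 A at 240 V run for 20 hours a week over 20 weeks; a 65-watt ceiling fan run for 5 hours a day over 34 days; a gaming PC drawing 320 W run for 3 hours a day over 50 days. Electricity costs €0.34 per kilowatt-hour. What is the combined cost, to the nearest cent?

€160.43

clothes iron: Power = 4.3 A × 240 V = 1032 W = 1.032 kW
clothes iron: Runtime = 20 h/week × 20 weeks = 400 h
clothes iron: 1.032 kW × 400 h = 412.8 kWh
ceiling fan: Runtime = 5 h/day × 34 days = 170 h
ceiling fan: 0.065 kW × 170 h = 11.05 kWh
gaming PC: Runtime = 3 h/day × 50 days = 150 h
gaming PC: 0.32 kW × 150 h = 48 kWh
Total energy = 471.85 kWh
Cost = 471.85 × €0.34 = €160.43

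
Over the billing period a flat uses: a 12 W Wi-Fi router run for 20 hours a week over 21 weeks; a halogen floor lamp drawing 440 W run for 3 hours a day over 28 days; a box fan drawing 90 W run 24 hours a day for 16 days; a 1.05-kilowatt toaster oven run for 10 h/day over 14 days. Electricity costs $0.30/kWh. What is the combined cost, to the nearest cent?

Wi-Fi router: Runtime = 20 h/week × 21 weeks = 420 h
Wi-Fi router: 0.012 kW × 420 h = 5.04 kWh
halogen floor lamp: Runtime = 3 h/day × 28 days = 84 h
halogen floor lamp: 0.44 kW × 84 h = 36.96 kWh
box fan: Runtime = 24 h × 16 = 384 h
box fan: 0.09 kW × 384 h = 34.56 kWh
toaster oven: Runtime = 10 h/day × 14 days = 140 h
toaster oven: 1.05 kW × 140 h = 147 kWh
Total energy = 223.56 kWh
Cost = 223.56 × $0.30 = $67.07

$67.07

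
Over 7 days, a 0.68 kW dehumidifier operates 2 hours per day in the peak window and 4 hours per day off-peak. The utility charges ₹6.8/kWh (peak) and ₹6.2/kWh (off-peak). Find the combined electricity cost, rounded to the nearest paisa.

₹182.78

Peak energy = 0.68 kW × 2 h × 7 = 9.52 kWh
Off-peak energy = 0.68 kW × 4 h × 7 = 19.04 kWh
Cost = 9.52 × ₹6.8 + 19.04 × ₹6.2 = ₹64.736 + ₹118.048 = ₹182.78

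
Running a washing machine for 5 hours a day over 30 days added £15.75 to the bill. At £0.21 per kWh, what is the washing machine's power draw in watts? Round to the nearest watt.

Energy = £15.75 ÷ £0.21/kWh = 75 kWh
Runtime = 5 h/day × 30 days = 150 h
Power = 75 kWh ÷ 150 h = 0.5 kW = 500 W

500 W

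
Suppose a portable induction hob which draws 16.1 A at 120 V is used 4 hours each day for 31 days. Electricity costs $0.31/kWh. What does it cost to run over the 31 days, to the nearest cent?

Power = 16.1 A × 120 V = 1932 W = 1.932 kW
Runtime = 4 h/day × 31 days = 124 h
Energy = 1.932 kW × 124 h = 239.568 kWh
Cost = 239.568 kWh × $0.31/kWh = $74.27

$74.27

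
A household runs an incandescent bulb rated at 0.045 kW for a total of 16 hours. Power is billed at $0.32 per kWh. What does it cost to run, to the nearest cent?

$0.23

Energy = 0.045 kW × 16 h = 0.72 kWh
Cost = 0.72 kWh × $0.32/kWh = $0.23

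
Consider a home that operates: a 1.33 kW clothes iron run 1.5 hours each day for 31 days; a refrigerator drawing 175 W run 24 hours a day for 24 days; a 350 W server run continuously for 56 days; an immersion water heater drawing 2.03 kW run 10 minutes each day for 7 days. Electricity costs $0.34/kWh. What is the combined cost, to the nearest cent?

$216.04

clothes iron: Runtime = 1.5 h/day × 31 days = 46.5 h
clothes iron: 1.33 kW × 46.5 h = 61.845 kWh
refrigerator: Runtime = 24 h × 24 = 576 h
refrigerator: 0.175 kW × 576 h = 100.8 kWh
server: Runtime = 24 h × 56 = 1344 h
server: 0.35 kW × 1344 h = 470.4 kWh
immersion water heater: Runtime = 10 min × 7 = 70 min = 1.166666… h
immersion water heater: 2.03 kW × 1.166666… h = 2.368333… kWh
Total energy = 635.413333… kWh
Cost = 635.413333… × $0.34 = $216.04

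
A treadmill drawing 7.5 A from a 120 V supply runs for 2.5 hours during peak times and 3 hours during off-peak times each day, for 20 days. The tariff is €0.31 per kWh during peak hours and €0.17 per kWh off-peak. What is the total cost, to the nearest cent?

€23.13

Power = 7.5 A × 120 V = 900 W = 0.9 kW
Peak energy = 0.9 kW × 2.5 h × 20 = 45 kWh
Off-peak energy = 0.9 kW × 3 h × 20 = 54 kWh
Cost = 45 × €0.31 + 54 × €0.17 = €13.95 + €9.18 = €23.13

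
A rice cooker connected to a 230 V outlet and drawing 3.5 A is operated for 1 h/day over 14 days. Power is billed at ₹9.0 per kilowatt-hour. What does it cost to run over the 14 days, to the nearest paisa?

Power = 3.5 A × 230 V = 805 W = 0.805 kW
Runtime = 1 h/day × 14 days = 14 h
Energy = 0.805 kW × 14 h = 11.27 kWh
Cost = 11.27 kWh × ₹9.0/kWh = ₹101.43

₹101.43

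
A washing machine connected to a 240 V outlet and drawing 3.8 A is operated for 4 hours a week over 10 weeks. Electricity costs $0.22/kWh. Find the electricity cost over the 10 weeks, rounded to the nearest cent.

$8.03

Power = 3.8 A × 240 V = 912 W = 0.912 kW
Runtime = 4 h/week × 10 weeks = 40 h
Energy = 0.912 kW × 40 h = 36.48 kWh
Cost = 36.48 kWh × $0.22/kWh = $8.03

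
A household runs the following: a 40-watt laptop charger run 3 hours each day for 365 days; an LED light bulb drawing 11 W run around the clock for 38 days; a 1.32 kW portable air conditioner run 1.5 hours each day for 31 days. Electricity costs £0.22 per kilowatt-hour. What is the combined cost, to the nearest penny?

£25.35

laptop charger: Runtime = 3 h/day × 365 days = 1095 h
laptop charger: 0.04 kW × 1095 h = 43.8 kWh
LED light bulb: Runtime = 24 h × 38 = 912 h
LED light bulb: 0.011 kW × 912 h = 10.032 kWh
portable air conditioner: Runtime = 1.5 h/day × 31 days = 46.5 h
portable air conditioner: 1.32 kW × 46.5 h = 61.38 kWh
Total energy = 115.212 kWh
Cost = 115.212 × £0.22 = £25.35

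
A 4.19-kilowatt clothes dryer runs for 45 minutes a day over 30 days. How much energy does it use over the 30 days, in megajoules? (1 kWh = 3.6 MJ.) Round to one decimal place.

339.4 MJ

Runtime = 45 min × 30 = 1350 min = 22.5 h
Energy = 4.19 kW × 22.5 h = 94.275 kWh
= 94.275 × 3.6 MJ = 339.4 MJ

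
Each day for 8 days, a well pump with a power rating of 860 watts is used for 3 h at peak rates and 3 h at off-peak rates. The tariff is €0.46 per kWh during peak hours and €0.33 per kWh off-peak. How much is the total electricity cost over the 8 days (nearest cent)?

Peak energy = 0.86 kW × 3 h × 8 = 20.64 kWh
Off-peak energy = 0.86 kW × 3 h × 8 = 20.64 kWh
Cost = 20.64 × €0.46 + 20.64 × €0.33 = €9.4944 + €6.8112 = €16.31

€16.31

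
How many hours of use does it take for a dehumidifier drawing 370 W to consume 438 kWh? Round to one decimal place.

Hours = 438 kWh ÷ 0.37 kW = 1183.8 h

1183.8 h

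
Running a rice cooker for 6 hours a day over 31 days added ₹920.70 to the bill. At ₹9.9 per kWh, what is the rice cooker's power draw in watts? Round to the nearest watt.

500 W

Energy = ₹920.70 ÷ ₹9.9/kWh = 93 kWh
Runtime = 6 h/day × 31 days = 186 h
Power = 93 kWh ÷ 186 h = 0.5 kW = 500 W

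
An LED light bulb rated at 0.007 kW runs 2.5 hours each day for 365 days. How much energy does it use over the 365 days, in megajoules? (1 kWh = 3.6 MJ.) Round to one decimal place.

Runtime = 2.5 h/day × 365 days = 912.5 h
Energy = 0.007 kW × 912.5 h = 6.3875 kWh
= 6.3875 × 3.6 MJ = 23.0 MJ

23.0 MJ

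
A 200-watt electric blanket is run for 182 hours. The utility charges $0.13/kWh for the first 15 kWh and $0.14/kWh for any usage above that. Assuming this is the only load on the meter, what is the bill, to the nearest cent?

$4.95

Energy = 0.2 kW × 182 h = 36.4 kWh
Tier 1 (0–15 kWh): 15 × $0.13 = $1.95
Above 15 kWh: 21.4 × $0.14 = $2.996
Bill = $4.95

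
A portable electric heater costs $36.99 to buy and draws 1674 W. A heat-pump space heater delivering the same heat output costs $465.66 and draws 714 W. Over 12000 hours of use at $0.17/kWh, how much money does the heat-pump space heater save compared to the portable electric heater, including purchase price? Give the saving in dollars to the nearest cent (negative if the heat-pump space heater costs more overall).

portable electric heater: $36.99 + (1674/1000) kW × 12000 h × $0.17 = $36.99 + $3414.96 = $3451.95
heat-pump space heater: $465.66 + (714/1000) kW × 12000 h × $0.17 = $465.66 + $1456.56 = $1922.22
Saving = $3451.95 − $1922.22 = $1529.73

$1529.73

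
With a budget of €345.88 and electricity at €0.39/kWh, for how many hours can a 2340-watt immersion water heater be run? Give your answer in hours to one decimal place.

Energy available = €345.88 ÷ €0.39/kWh = 886.8718 kWh
Hours = 886.8718 kWh ÷ 2.34 kW = 379.0 h

379.0 h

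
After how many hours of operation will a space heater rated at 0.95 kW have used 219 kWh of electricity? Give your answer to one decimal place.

230.5 h

Hours = 219 kWh ÷ 0.95 kW = 230.5 h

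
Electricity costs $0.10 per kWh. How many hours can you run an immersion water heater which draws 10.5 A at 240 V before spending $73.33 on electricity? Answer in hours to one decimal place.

Power = 10.5 A × 240 V = 2520 W = 2.52 kW
Energy available = $73.33 ÷ $0.10/kWh = 733.3 kWh
Hours = 733.3 kWh ÷ 2.52 kW = 291.0 h

291.0 h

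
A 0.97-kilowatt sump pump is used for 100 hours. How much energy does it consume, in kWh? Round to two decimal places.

97.00 kWh

Energy = 0.97 kW × 100 h = 97 kWh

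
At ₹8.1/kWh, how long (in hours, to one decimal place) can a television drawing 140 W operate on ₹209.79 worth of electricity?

185.0 h

Energy available = ₹209.79 ÷ ₹8.1/kWh = 25.9 kWh
Hours = 25.9 kWh ÷ 0.14 kW = 185.0 h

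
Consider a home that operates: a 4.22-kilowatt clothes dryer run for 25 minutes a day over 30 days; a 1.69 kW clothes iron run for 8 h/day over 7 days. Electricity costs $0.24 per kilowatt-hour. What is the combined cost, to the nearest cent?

clothes dryer: Runtime = 25 min × 30 = 750 min = 12.5 h
clothes dryer: 4.22 kW × 12.5 h = 52.75 kWh
clothes iron: Runtime = 8 h/day × 7 days = 56 h
clothes iron: 1.69 kW × 56 h = 94.64 kWh
Total energy = 147.39 kWh
Cost = 147.39 × $0.24 = $35.37

$35.37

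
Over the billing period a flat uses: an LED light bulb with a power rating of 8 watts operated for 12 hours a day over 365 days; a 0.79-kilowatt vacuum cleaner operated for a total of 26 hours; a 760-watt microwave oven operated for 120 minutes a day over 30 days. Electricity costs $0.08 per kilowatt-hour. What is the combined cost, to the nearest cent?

$8.09

LED light bulb: Runtime = 12 h/day × 365 days = 4380 h
LED light bulb: 0.008 kW × 4380 h = 35.04 kWh
vacuum cleaner: 0.79 kW × 26 h = 20.54 kWh
microwave oven: Runtime = 120 min × 30 = 3600 min = 60 h
microwave oven: 0.76 kW × 60 h = 45.6 kWh
Total energy = 101.18 kWh
Cost = 101.18 × $0.08 = $8.09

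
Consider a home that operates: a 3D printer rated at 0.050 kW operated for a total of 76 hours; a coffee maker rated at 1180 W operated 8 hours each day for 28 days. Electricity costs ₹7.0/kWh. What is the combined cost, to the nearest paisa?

3D printer: 0.05 kW × 76 h = 3.8 kWh
coffee maker: Runtime = 8 h/day × 28 days = 224 h
coffee maker: 1.18 kW × 224 h = 264.32 kWh
Total energy = 268.12 kWh
Cost = 268.12 × ₹7.0 = ₹1876.84

₹1876.84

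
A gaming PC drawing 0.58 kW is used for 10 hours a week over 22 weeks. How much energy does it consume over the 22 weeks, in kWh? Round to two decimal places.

127.60 kWh

Runtime = 10 h/week × 22 weeks = 220 h
Energy = 0.58 kW × 220 h = 127.6 kWh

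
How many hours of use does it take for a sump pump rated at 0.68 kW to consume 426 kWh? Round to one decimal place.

626.5 h

Hours = 426 kWh ÷ 0.68 kW = 626.5 h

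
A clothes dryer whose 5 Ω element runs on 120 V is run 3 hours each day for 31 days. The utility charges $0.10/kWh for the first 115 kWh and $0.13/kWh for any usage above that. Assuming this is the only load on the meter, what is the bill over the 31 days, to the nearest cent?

$31.37

Power = V²/R = 120²/5 = 2880 W = 2.88 kW
Runtime = 3 h/day × 31 days = 93 h
Energy = 2.88 kW × 93 h = 267.84 kWh
Tier 1 (0–115 kWh): 115 × $0.10 = $11.5
Above 115 kWh: 152.84 × $0.13 = $19.8692
Bill = $31.37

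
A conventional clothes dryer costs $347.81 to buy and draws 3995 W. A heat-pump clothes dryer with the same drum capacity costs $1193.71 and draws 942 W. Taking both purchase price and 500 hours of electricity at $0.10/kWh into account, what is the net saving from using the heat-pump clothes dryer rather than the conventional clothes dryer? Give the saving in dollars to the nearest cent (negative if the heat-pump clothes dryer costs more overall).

conventional clothes dryer: $347.81 + (3995/1000) kW × 500 h × $0.10 = $347.81 + $199.75 = $547.56
heat-pump clothes dryer: $1193.71 + (942/1000) kW × 500 h × $0.10 = $1193.71 + $47.1 = $1240.81
Saving = $547.56 − $1240.81 = −$693.25

-$693.25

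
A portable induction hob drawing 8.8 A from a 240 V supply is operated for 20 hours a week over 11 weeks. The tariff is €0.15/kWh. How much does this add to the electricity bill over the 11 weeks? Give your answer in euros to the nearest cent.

Power = 8.8 A × 240 V = 2112 W = 2.112 kW
Runtime = 20 h/week × 11 weeks = 220 h
Energy = 2.112 kW × 220 h = 464.64 kWh
Cost = 464.64 kWh × €0.15/kWh = €69.70

€69.70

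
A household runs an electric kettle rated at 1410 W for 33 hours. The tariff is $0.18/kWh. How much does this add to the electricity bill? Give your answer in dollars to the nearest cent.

Energy = 1.41 kW × 33 h = 46.53 kWh
Cost = 46.53 kWh × $0.18/kWh = $8.38

$8.38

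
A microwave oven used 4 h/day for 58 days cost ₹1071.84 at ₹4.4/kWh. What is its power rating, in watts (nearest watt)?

1050 W

Energy = ₹1071.84 ÷ ₹4.4/kWh = 243.6 kWh
Runtime = 4 h/day × 58 days = 232 h
Power = 243.6 kWh ÷ 232 h = 1.05 kW = 1050 W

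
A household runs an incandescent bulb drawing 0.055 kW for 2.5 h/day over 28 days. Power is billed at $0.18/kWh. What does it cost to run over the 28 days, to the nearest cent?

$0.69

Runtime = 2.5 h/day × 28 days = 70 h
Energy = 0.055 kW × 70 h = 3.85 kWh
Cost = 3.85 kWh × $0.18/kWh = $0.69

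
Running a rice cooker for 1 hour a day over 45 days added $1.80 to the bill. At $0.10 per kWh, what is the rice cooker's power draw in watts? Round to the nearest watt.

Energy = $1.80 ÷ $0.10/kWh = 18 kWh
Runtime = 1 h/day × 45 days = 45 h
Power = 18 kWh ÷ 45 h = 0.4 kW = 400 W

400 W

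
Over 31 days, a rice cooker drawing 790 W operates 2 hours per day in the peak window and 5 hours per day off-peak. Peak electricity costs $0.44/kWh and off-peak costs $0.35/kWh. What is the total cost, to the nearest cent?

Peak energy = 0.79 kW × 2 h × 31 = 48.98 kWh
Off-peak energy = 0.79 kW × 5 h × 31 = 122.45 kWh
Cost = 48.98 × $0.44 + 122.45 × $0.35 = $21.5512 + $42.8575 = $64.41

$64.41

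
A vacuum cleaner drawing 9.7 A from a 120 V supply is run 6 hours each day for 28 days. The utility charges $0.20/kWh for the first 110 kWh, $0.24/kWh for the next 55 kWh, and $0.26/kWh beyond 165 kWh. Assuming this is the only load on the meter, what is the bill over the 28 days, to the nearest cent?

$43.14

Power = 9.7 A × 120 V = 1164 W = 1.164 kW
Runtime = 6 h/day × 28 days = 168 h
Energy = 1.164 kW × 168 h = 195.552 kWh
Tier 1 (0–110 kWh): 110 × $0.20 = $22
Tier 2 (110–165 kWh): 55 × $0.24 = $13.2
Above 165 kWh: 30.552 × $0.26 = $7.94352
Bill = $43.14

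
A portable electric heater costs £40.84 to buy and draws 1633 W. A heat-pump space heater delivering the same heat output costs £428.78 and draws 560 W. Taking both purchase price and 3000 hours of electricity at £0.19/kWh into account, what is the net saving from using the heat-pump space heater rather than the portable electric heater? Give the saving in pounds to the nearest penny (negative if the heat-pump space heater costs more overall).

£223.67

portable electric heater: £40.84 + (1633/1000) kW × 3000 h × £0.19 = £40.84 + £930.81 = £971.65
heat-pump space heater: £428.78 + (560/1000) kW × 3000 h × £0.19 = £428.78 + £319.2 = £747.98
Saving = £971.65 − £747.98 = £223.67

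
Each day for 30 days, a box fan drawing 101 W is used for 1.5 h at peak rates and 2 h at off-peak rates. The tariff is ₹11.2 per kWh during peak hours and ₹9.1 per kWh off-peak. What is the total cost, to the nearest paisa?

₹106.05

Peak energy = 0.101 kW × 1.5 h × 30 = 4.545 kWh
Off-peak energy = 0.101 kW × 2 h × 30 = 6.06 kWh
Cost = 4.545 × ₹11.2 + 6.06 × ₹9.1 = ₹50.904 + ₹55.146 = ₹106.05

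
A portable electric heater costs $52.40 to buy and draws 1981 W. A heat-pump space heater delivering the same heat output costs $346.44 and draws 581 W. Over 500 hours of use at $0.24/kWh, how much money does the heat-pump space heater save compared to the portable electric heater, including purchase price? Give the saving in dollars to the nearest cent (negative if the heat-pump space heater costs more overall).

-$126.04

portable electric heater: $52.40 + (1981/1000) kW × 500 h × $0.24 = $52.40 + $237.72 = $290.12
heat-pump space heater: $346.44 + (581/1000) kW × 500 h × $0.24 = $346.44 + $69.72 = $416.16
Saving = $290.12 − $416.16 = −$126.04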